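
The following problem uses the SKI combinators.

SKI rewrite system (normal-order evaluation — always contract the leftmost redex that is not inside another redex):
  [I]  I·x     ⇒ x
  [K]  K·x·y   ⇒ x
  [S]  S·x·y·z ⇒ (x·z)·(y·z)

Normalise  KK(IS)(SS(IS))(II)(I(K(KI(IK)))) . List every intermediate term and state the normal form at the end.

Answer: normal form = S(KI)(S(KI))  (in 8 steps)

Working:
  start: KK(IS)(SS(IS))(II)(I(K(KI(IK))))
  step 1: K(SS(IS))(II)(I(K(KI(IK))))
  step 2: SS(IS)(I(K(KI(IK))))
  step 3: S(I(K(KI(IK))))(IS(I(K(KI(IK)))))
  step 4: S(K(KI(IK)))(IS(I(K(KI(IK)))))
  step 5: S(KI)(IS(I(K(KI(IK)))))
  step 6: S(KI)(S(I(K(KI(IK)))))
  step 7: S(KI)(S(K(KI(IK))))
  step 8: S(KI)(S(KI))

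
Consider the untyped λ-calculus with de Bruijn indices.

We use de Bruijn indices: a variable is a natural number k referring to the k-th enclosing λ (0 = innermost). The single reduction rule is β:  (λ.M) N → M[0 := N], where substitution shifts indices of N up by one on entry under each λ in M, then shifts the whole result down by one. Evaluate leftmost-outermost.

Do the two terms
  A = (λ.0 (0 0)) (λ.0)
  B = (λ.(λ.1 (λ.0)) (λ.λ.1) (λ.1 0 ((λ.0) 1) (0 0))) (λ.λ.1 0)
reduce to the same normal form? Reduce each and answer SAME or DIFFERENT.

Term A:
  start: (λ.0 (0 0)) (λ.0)
  →1  (λ.0) ((λ.0) (λ.0))
  →2  (λ.0) (λ.0)
  →3  λ.0

Term B:
  start: (λ.(λ.1 (λ.0)) (λ.λ.1) (λ.1 0 ((λ.0) 1) (0 0))) (λ.λ.1 0)
  →1  (λ.(λ.λ.1 0) (λ.0)) (λ.λ.1) (λ.(λ.λ.1 0) 0 ((λ.0) (λ.λ.1 0)) (0 0))
  →2  (λ.λ.1 0) (λ.0) (λ.(λ.λ.1 0) 0 ((λ.0) (λ.λ.1 0)) (0 0))
  →3  (λ.(λ.0) 0) (λ.(λ.λ.1 0) 0 ((λ.0) (λ.λ.1 0)) (0 0))
  →4  (λ.0) (λ.(λ.λ.1 0) 0 ((λ.0) (λ.λ.1 0)) (0 0))
  →5  λ.(λ.λ.1 0) 0 ((λ.0) (λ.λ.1 0)) (0 0)
  →6  λ.(λ.1 0) ((λ.0) (λ.λ.1 0)) (0 0)
  →7  λ.0 ((λ.0) (λ.λ.1 0)) (0 0)
  →8  λ.0 (λ.λ.1 0) (0 0)

Answer: DIFFERENT — A ⇓ λ.0, B ⇓ λ.0 (λ.λ.1 0) (0 0)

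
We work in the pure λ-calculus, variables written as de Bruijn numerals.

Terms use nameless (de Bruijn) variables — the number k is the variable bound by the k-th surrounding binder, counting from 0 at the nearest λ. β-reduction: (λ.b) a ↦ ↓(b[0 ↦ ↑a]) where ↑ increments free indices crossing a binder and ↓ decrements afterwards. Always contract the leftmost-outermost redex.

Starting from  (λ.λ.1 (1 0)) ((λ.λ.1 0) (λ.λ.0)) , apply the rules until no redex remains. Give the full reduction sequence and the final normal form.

  start: (λ.λ.1 (1 0)) ((λ.λ.1 0) (λ.λ.0))
  step 1: λ.(λ.λ.1 0) (λ.λ.0) ((λ.λ.1 0) (λ.λ.0) 0)
  step 2: λ.(λ.(λ.λ.0) 0) ((λ.λ.1 0) (λ.λ.0) 0)
  step 3: λ.(λ.λ.0) ((λ.λ.1 0) (λ.λ.0) 0)
  step 4: λ.λ.0

Answer: normal form = λ.λ.0  (in 4 steps)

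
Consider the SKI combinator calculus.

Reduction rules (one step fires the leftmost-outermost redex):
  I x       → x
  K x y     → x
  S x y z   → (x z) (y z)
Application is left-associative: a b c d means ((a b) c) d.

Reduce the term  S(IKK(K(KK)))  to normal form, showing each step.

Answer: normal form = SK  (in 2 steps)

Working:
  start: S(IKK(K(KK)))
  step 1: S(KK(K(KK)))
  step 2: SK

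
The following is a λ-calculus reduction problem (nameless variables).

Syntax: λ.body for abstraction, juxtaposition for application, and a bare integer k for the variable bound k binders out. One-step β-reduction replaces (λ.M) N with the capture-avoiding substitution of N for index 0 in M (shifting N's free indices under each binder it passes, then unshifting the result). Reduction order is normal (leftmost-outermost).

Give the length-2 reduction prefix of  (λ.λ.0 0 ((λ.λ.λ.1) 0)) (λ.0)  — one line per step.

  start: (λ.λ.0 0 ((λ.λ.λ.1) 0)) (λ.0)
  →1  λ.0 0 ((λ.λ.λ.1) 0)
  →2  λ.0 0 (λ.λ.1)

Answer: after 2 steps: λ.0 0 (λ.λ.1)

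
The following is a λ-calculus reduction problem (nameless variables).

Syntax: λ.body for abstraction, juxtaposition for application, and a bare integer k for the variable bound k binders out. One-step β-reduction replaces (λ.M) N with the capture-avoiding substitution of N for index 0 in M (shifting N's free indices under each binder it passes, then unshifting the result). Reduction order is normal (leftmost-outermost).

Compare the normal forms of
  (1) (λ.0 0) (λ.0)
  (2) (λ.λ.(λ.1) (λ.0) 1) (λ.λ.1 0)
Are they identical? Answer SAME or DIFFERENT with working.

Term A:
  start: (λ.0 0) (λ.0)
  [1] (λ.0) (λ.0)
  [2] λ.0

Term B:
  start: (λ.λ.(λ.1) (λ.0) 1) (λ.λ.1 0)
  [1] λ.(λ.1) (λ.0) (λ.λ.1 0)
  [2] λ.0 (λ.λ.1 0)

Answer: DIFFERENT — A ⇓ λ.0, B ⇓ λ.0 (λ.λ.1 0)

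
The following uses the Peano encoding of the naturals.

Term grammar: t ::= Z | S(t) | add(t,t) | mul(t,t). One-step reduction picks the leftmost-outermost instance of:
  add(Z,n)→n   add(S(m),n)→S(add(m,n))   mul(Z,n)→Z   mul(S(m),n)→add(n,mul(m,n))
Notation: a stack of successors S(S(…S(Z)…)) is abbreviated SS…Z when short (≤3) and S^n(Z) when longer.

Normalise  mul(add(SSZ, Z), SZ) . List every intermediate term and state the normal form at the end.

  start: mul(add(SSZ, Z), SZ)
  step 1: mul(S(add(SZ, Z)), SZ)
  step 2: add(SZ, mul(add(SZ, Z), SZ))
  step 3: S(add(Z, mul(add(SZ, Z), SZ)))
  step 4: S(mul(add(SZ, Z), SZ))
  step 5: S(mul(S(add(Z, Z)), SZ))
  step 6: S(add(SZ, mul(add(Z, Z), SZ)))
  step 7: S(S(add(Z, mul(add(Z, Z), SZ))))
  step 8: S(S(mul(add(Z, Z), SZ)))
  step 9: S(S(mul(Z, SZ)))
  step 10: SSZ

Answer: normal form = SSZ  (in 10 steps)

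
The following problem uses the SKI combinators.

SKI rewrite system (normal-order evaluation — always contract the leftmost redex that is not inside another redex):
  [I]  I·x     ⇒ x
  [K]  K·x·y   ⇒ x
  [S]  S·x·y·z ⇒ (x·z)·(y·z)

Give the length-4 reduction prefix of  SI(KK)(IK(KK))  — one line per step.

Answer: after 4 steps: KK

Working:
  start: SI(KK)(IK(KK))
  [1] I(IK(KK))(KK(IK(KK)))
  [2] IK(KK)(KK(IK(KK)))
  [3] K(KK)(KK(IK(KK)))
  [4] KK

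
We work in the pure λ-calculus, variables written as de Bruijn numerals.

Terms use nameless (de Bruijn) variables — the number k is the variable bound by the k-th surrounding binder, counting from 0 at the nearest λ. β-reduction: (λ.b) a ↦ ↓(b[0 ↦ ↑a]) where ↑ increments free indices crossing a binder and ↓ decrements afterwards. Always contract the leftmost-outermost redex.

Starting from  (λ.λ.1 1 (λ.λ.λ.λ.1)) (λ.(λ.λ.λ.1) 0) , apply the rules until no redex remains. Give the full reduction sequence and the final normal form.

  start: (λ.λ.1 1 (λ.λ.λ.λ.1)) (λ.(λ.λ.λ.1) 0)
  →1  λ.(λ.(λ.λ.λ.1) 0) (λ.(λ.λ.λ.1) 0) (λ.λ.λ.λ.1)
  →2  λ.(λ.λ.λ.1) (λ.(λ.λ.λ.1) 0) (λ.λ.λ.λ.1)
  →3  λ.(λ.λ.1) (λ.λ.λ.λ.1)
  →4  λ.λ.λ.λ.λ.λ.1

Answer: normal form = λ.λ.λ.λ.λ.λ.1  (in 4 steps)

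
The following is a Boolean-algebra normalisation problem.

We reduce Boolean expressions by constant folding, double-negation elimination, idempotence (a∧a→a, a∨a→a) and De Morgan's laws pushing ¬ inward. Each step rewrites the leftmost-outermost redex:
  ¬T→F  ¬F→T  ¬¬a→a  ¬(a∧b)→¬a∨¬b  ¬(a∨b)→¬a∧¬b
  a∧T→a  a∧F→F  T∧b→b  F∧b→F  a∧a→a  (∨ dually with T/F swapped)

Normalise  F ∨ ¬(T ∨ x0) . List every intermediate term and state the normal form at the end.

Answer: normal form = F  (in 4 steps)

Working:
  start: F ∨ ¬(T ∨ x0)
  step 1: ¬(T ∨ x0)
  step 2: ¬T ∧ ¬x0
  step 3: F ∧ ¬x0
  step 4: F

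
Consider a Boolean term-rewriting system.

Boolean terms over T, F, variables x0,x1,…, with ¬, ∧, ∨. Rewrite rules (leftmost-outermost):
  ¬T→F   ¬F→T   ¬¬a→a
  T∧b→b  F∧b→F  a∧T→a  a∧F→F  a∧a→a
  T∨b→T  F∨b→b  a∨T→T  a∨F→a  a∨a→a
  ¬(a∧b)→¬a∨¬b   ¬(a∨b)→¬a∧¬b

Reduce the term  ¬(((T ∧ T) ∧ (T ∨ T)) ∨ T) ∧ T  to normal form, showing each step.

  start: ¬(((T ∧ T) ∧ (T ∨ T)) ∨ T) ∧ T
  step 1: ¬(((T ∧ T) ∧ (T ∨ T)) ∨ T)
  step 2: ¬((T ∧ T) ∧ (T ∨ T)) ∧ ¬T
  step 3: (¬(T ∧ T) ∨ ¬(T ∨ T)) ∧ ¬T
  step 4: ((¬T ∨ ¬T) ∨ ¬(T ∨ T)) ∧ ¬T
  step 5: (¬T ∨ ¬(T ∨ T)) ∧ ¬T
  step 6: (F ∨ ¬(T ∨ T)) ∧ ¬T
  step 7: ¬(T ∨ T) ∧ ¬T
  step 8: (¬T ∧ ¬T) ∧ ¬T
  step 9: ¬T ∧ ¬T
  step 10: ¬T
  step 11: F

Answer: normal form = F  (in 11 steps)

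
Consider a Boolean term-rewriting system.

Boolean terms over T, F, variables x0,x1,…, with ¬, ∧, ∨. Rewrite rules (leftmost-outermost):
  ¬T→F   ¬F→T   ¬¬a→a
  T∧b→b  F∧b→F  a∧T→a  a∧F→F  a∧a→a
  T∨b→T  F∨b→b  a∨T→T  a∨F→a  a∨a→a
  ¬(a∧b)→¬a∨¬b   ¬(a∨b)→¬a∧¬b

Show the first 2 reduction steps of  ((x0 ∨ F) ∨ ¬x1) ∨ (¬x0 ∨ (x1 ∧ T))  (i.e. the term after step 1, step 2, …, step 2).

  start: ((x0 ∨ F) ∨ ¬x1) ∨ (¬x0 ∨ (x1 ∧ T))
  [1] (x0 ∨ ¬x1) ∨ (¬x0 ∨ (x1 ∧ T))
  [2] (x0 ∨ ¬x1) ∨ (¬x0 ∨ x1)

Answer: after 2 steps: (x0 ∨ ¬x1) ∨ (¬x0 ∨ x1)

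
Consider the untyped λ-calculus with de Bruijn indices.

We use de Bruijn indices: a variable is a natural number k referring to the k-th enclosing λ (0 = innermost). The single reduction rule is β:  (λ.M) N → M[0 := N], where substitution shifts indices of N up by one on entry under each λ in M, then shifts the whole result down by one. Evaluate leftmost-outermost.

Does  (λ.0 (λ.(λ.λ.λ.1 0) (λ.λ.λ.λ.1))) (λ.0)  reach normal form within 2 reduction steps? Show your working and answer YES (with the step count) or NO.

  start: (λ.0 (λ.(λ.λ.λ.1 0) (λ.λ.λ.λ.1))) (λ.0)
  step 1: (λ.0) (λ.(λ.λ.λ.1 0) (λ.λ.λ.λ.1))
  step 2: λ.(λ.λ.λ.1 0) (λ.λ.λ.λ.1)

Answer: NO — after 2 steps the term is λ.(λ.λ.λ.1 0) (λ.λ.λ.λ.1), not yet normal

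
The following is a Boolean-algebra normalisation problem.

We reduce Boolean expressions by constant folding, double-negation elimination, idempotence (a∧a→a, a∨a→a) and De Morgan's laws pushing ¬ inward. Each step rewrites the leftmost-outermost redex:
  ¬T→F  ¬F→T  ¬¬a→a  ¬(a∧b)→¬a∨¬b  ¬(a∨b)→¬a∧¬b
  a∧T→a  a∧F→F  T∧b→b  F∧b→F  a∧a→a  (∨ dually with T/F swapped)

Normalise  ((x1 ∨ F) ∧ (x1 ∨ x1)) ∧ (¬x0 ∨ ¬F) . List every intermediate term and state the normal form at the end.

  start: ((x1 ∨ F) ∧ (x1 ∨ x1)) ∧ (¬x0 ∨ ¬F)
  →1  (x1 ∧ (x1 ∨ x1)) ∧ (¬x0 ∨ ¬F)
  →2  (x1 ∧ x1) ∧ (¬x0 ∨ ¬F)
  →3  x1 ∧ (¬x0 ∨ ¬F)
  →4  x1 ∧ (¬x0 ∨ T)
  →5  x1 ∧ T
  →6  x1

Answer: normal form = x1  (in 6 steps)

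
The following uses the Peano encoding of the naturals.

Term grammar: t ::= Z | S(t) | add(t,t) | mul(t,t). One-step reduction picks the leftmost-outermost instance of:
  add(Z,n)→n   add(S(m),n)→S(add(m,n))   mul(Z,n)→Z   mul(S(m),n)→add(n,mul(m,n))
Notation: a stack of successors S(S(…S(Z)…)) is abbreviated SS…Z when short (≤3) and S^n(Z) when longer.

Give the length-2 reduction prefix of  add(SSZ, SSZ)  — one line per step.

  start: add(SSZ, SSZ)
  →1  S(add(SZ, SSZ))
  →2  S(S(add(Z, SSZ)))

Answer: after 2 steps: S(S(add(Z, SSZ)))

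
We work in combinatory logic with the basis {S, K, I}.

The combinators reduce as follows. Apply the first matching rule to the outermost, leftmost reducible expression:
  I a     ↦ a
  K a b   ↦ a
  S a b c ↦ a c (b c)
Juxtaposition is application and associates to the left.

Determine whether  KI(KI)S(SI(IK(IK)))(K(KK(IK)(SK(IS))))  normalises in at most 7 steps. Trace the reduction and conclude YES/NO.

Answer: YES — reaches normal form S(SI(KK))(K(K(SKS))) in 6 ≤ 7 steps

Derivation:
  start: KI(KI)S(SI(IK(IK)))(K(KK(IK)(SK(IS))))
  →1  IS(SI(IK(IK)))(K(KK(IK)(SK(IS))))
  →2  S(SI(IK(IK)))(K(KK(IK)(SK(IS))))
  →3  S(SI(K(IK)))(K(KK(IK)(SK(IS))))
  →4  S(SI(KK))(K(KK(IK)(SK(IS))))
  →5  S(SI(KK))(K(K(SK(IS))))
  →6  S(SI(KK))(K(K(SKS)))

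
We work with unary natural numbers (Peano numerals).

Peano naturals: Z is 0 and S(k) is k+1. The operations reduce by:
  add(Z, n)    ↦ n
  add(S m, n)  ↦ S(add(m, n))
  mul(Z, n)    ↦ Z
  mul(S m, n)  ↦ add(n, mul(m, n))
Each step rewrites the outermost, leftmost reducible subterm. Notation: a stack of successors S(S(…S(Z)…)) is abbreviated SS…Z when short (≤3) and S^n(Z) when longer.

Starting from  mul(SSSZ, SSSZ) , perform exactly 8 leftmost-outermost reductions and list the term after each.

  start: mul(SSSZ, SSSZ)
  step 1: add(SSSZ, mul(SSZ, SSSZ))
  step 2: S(add(SSZ, mul(SSZ, SSSZ)))
  step 3: S(S(add(SZ, mul(SSZ, SSSZ))))
  step 4: S(S(S(add(Z, mul(SSZ, SSSZ)))))
  step 5: S(S(S(mul(SSZ, SSSZ))))
  step 6: S(S(S(add(SSSZ, mul(SZ, SSSZ)))))
  step 7: S(S(S(S(add(SSZ, mul(SZ, SSSZ))))))
  step 8: S(S(S(S(S(add(SZ, mul(SZ, SSSZ)))))))

Answer: after 8 steps: S(S(S(S(S(add(SZ, mul(SZ, SSSZ)))))))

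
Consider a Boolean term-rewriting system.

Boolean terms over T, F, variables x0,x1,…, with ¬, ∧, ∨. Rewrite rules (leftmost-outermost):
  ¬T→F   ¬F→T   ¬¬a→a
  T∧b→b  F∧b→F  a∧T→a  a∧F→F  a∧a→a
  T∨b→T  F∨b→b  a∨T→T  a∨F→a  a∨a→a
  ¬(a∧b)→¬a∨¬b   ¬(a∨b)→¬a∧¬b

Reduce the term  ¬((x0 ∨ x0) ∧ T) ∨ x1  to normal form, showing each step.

Answer: normal form = ¬x0 ∨ x1  (in 5 steps)

Working:
  start: ¬((x0 ∨ x0) ∧ T) ∨ x1
  step 1: (¬(x0 ∨ x0) ∨ ¬T) ∨ x1
  step 2: ((¬x0 ∧ ¬x0) ∨ ¬T) ∨ x1
  step 3: (¬x0 ∨ ¬T) ∨ x1
  step 4: (¬x0 ∨ F) ∨ x1
  step 5: ¬x0 ∨ x1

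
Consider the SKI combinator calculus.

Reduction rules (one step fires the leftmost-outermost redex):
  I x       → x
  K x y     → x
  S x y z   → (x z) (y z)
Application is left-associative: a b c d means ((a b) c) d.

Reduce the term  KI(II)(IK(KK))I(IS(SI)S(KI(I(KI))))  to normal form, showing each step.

Answer: normal form = K  (in 5 steps)

Working:
  start: KI(II)(IK(KK))I(IS(SI)S(KI(I(KI))))
  [1] I(IK(KK))I(IS(SI)S(KI(I(KI))))
  [2] IK(KK)I(IS(SI)S(KI(I(KI))))
  [3] K(KK)I(IS(SI)S(KI(I(KI))))
  [4] KK(IS(SI)S(KI(I(KI))))
  [5] K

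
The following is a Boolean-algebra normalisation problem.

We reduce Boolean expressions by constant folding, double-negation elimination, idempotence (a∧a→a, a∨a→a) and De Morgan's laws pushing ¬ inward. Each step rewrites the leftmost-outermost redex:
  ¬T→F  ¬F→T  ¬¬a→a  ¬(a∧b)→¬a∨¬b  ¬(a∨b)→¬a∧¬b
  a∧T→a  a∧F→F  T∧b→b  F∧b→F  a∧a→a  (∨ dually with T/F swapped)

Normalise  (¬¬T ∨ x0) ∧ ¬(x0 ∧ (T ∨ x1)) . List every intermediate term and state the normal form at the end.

Answer: normal form = ¬x0  (in 8 steps)

Derivation:
  start: (¬¬T ∨ x0) ∧ ¬(x0 ∧ (T ∨ x1))
  step 1: (T ∨ x0) ∧ ¬(x0 ∧ (T ∨ x1))
  step 2: T ∧ ¬(x0 ∧ (T ∨ x1))
  step 3: ¬(x0 ∧ (T ∨ x1))
  step 4: ¬x0 ∨ ¬(T ∨ x1)
  step 5: ¬x0 ∨ (¬T ∧ ¬x1)
  step 6: ¬x0 ∨ (F ∧ ¬x1)
  step 7: ¬x0 ∨ F
  step 8: ¬x0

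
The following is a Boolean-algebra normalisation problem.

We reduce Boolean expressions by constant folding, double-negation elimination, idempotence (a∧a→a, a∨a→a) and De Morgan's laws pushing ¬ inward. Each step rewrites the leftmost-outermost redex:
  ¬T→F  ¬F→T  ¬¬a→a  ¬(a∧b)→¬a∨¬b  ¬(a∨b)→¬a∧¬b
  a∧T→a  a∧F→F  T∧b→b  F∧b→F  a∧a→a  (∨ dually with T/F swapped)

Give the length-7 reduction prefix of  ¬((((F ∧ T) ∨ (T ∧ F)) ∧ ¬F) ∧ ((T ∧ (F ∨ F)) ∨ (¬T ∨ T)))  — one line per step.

Answer: after 7 steps: (¬(T ∧ F) ∨ ¬¬F) ∨ ¬((T ∧ (F ∨ F)) ∨ (¬T ∨ T))

Derivation:
  start: ¬((((F ∧ T) ∨ (T ∧ F)) ∧ ¬F) ∧ ((T ∧ (F ∨ F)) ∨ (¬T ∨ T)))
  step 1: ¬(((F ∧ T) ∨ (T ∧ F)) ∧ ¬F) ∨ ¬((T ∧ (F ∨ F)) ∨ (¬T ∨ T))
  step 2: (¬((F ∧ T) ∨ (T ∧ F)) ∨ ¬¬F) ∨ ¬((T ∧ (F ∨ F)) ∨ (¬T ∨ T))
  step 3: ((¬(F ∧ T) ∧ ¬(T ∧ F)) ∨ ¬¬F) ∨ ¬((T ∧ (F ∨ F)) ∨ (¬T ∨ T))
  step 4: (((¬F ∨ ¬T) ∧ ¬(T ∧ F)) ∨ ¬¬F) ∨ ¬((T ∧ (F ∨ F)) ∨ (¬T ∨ T))
  step 5: (((T ∨ ¬T) ∧ ¬(T ∧ F)) ∨ ¬¬F) ∨ ¬((T ∧ (F ∨ F)) ∨ (¬T ∨ T))
  step 6: ((T ∧ ¬(T ∧ F)) ∨ ¬¬F) ∨ ¬((T ∧ (F ∨ F)) ∨ (¬T ∨ T))
  step 7: (¬(T ∧ F) ∨ ¬¬F) ∨ ¬((T ∧ (F ∨ F)) ∨ (¬T ∨ T))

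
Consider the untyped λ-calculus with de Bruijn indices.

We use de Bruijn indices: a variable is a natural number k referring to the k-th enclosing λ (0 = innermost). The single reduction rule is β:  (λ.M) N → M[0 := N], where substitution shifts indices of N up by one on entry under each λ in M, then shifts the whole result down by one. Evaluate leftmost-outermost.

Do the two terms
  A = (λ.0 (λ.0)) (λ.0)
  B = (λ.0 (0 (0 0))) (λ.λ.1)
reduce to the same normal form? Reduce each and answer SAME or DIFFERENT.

Term A:
  start: (λ.0 (λ.0)) (λ.0)
  step 1: (λ.0) (λ.0)
  step 2: λ.0

Term B:
  start: (λ.0 (0 (0 0))) (λ.λ.1)
  step 1: (λ.λ.1) ((λ.λ.1) ((λ.λ.1) (λ.λ.1)))
  step 2: λ.(λ.λ.1) ((λ.λ.1) (λ.λ.1))
  step 3: λ.λ.(λ.λ.1) (λ.λ.1)
  step 4: λ.λ.λ.λ.λ.1

Answer: DIFFERENT — A ⇓ λ.0, B ⇓ λ.λ.λ.λ.λ.1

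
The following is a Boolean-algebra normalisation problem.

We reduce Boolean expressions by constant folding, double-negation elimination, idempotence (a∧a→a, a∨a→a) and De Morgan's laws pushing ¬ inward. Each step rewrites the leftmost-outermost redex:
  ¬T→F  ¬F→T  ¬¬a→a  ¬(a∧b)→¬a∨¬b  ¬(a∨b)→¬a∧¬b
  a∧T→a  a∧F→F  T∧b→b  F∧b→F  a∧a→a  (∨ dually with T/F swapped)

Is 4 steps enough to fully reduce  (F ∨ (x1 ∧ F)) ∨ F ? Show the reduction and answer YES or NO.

  start: (F ∨ (x1 ∧ F)) ∨ F
  [1] F ∨ (x1 ∧ F)
  [2] x1 ∧ F
  [3] F

Answer: YES — reaches normal form F in 3 ≤ 4 steps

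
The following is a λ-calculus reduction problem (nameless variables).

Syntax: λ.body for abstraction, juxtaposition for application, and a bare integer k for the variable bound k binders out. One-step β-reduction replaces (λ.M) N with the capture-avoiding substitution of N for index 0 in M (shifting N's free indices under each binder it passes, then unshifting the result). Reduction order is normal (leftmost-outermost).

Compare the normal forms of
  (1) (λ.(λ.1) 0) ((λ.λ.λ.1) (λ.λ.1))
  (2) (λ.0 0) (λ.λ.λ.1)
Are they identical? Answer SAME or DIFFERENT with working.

Term A:
  start: (λ.(λ.1) 0) ((λ.λ.λ.1) (λ.λ.1))
  step 1: (λ.(λ.λ.λ.1) (λ.λ.1)) ((λ.λ.λ.1) (λ.λ.1))
  step 2: (λ.λ.λ.1) (λ.λ.1)
  step 3: λ.λ.1

Term B:
  start: (λ.0 0) (λ.λ.λ.1)
  step 1: (λ.λ.λ.1) (λ.λ.λ.1)
  step 2: λ.λ.1

Answer: SAME — A ⇓ λ.λ.1, B ⇓ λ.λ.1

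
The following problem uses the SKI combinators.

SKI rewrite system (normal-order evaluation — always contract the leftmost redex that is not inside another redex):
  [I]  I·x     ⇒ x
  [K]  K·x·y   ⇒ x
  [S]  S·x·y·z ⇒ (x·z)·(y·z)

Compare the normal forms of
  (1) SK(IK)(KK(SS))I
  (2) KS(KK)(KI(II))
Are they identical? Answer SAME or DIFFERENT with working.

Term A:
  start: SK(IK)(KK(SS))I
  →1  K(KK(SS))(IK(KK(SS)))I
  →2  KK(SS)I
  →3  KI

Term B:
  start: KS(KK)(KI(II))
  →1  S(KI(II))
  →2  SI

Answer: DIFFERENT — A ⇓ KI, B ⇓ SI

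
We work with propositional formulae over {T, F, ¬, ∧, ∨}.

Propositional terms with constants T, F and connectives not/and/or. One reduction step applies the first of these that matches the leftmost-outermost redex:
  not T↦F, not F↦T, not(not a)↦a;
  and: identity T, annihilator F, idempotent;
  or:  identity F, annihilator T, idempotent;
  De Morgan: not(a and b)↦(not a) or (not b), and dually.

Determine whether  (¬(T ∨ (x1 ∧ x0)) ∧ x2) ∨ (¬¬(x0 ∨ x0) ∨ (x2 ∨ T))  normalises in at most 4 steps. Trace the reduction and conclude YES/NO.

  start: (¬(T ∨ (x1 ∧ x0)) ∧ x2) ∨ (¬¬(x0 ∨ x0) ∨ (x2 ∨ T))
  step 1: ((¬T ∧ ¬(x1 ∧ x0)) ∧ x2) ∨ (¬¬(x0 ∨ x0) ∨ (x2 ∨ T))
  step 2: ((F ∧ ¬(x1 ∧ x0)) ∧ x2) ∨ (¬¬(x0 ∨ x0) ∨ (x2 ∨ T))
  step 3: (F ∧ x2) ∨ (¬¬(x0 ∨ x0) ∨ (x2 ∨ T))
  step 4: F ∨ (¬¬(x0 ∨ x0) ∨ (x2 ∨ T))

Answer: NO — after 4 steps the term is F ∨ (¬¬(x0 ∨ x0) ∨ (x2 ∨ T)), not yet normal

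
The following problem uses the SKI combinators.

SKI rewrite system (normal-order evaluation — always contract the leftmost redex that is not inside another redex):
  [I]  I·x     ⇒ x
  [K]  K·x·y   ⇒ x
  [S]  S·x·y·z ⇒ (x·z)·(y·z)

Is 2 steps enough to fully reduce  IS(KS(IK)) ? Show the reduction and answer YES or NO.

  start: IS(KS(IK))
  →1  S(KS(IK))
  →2  SS

Answer: YES — reaches normal form SS in 2 ≤ 2 steps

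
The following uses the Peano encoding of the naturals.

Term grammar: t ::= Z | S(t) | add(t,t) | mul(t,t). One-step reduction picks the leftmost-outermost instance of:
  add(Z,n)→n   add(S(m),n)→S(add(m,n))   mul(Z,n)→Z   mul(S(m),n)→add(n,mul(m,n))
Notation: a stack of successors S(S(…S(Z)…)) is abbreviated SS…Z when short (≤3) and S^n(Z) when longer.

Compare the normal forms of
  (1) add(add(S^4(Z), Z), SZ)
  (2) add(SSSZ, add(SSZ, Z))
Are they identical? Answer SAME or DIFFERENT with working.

Answer: SAME — A ⇓ S^5(Z), B ⇓ S^5(Z)

Reduction:
Term A:
  start: add(add(S^4(Z), Z), SZ)
  →1  add(S(add(SSSZ, Z)), SZ)
  →2  S(add(add(SSSZ, Z), SZ))
  →3  S(add(S(add(SSZ, Z)), SZ))
  →4  S(S(add(add(SSZ, Z), SZ)))
  →5  S(S(add(S(add(SZ, Z)), SZ)))
  →6  S(S(S(add(add(SZ, Z), SZ))))
  →7  S(S(S(add(S(add(Z, Z)), SZ))))
  →8  S(S(S(S(add(add(Z, Z), SZ)))))
  →9  S(S(S(S(add(Z, SZ)))))
  →10  S^5(Z)

Term B:
  start: add(SSSZ, add(SSZ, Z))
  →1  S(add(SSZ, add(SSZ, Z)))
  →2  S(S(add(SZ, add(SSZ, Z))))
  →3  S(S(S(add(Z, add(SSZ, Z)))))
  →4  S(S(S(add(SSZ, Z))))
  →5  S(S(S(S(add(SZ, Z)))))
  →6  S(S(S(S(S(add(Z, Z))))))
  →7  S^5(Z)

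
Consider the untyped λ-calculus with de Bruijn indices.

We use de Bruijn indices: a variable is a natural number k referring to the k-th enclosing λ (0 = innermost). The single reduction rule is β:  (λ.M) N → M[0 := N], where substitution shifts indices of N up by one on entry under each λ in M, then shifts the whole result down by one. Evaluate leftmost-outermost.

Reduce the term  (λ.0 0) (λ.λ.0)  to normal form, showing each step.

  start: (λ.0 0) (λ.λ.0)
  step 1: (λ.λ.0) (λ.λ.0)
  step 2: λ.0

Answer: normal form = λ.0  (in 2 steps)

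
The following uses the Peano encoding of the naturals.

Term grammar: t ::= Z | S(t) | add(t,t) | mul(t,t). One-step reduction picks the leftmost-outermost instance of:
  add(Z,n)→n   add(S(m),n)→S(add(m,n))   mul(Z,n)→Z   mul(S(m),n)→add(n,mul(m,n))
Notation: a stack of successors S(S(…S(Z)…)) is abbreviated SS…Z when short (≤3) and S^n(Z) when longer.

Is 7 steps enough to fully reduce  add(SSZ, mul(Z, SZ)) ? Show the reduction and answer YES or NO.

Answer: YES — reaches normal form SSZ in 4 ≤ 7 steps

Derivation:
  start: add(SSZ, mul(Z, SZ))
  →1  S(add(SZ, mul(Z, SZ)))
  →2  S(S(add(Z, mul(Z, SZ))))
  →3  S(S(mul(Z, SZ)))
  →4  SSZ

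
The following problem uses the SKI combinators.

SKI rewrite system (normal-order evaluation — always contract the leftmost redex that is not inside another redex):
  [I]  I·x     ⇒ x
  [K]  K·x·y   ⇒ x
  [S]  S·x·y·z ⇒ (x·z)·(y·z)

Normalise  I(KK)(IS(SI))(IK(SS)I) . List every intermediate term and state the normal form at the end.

  start: I(KK)(IS(SI))(IK(SS)I)
  →1  KK(IS(SI))(IK(SS)I)
  →2  K(IK(SS)I)
  →3  K(K(SS)I)
  →4  K(SS)

Answer: normal form = K(SS)  (in 4 steps)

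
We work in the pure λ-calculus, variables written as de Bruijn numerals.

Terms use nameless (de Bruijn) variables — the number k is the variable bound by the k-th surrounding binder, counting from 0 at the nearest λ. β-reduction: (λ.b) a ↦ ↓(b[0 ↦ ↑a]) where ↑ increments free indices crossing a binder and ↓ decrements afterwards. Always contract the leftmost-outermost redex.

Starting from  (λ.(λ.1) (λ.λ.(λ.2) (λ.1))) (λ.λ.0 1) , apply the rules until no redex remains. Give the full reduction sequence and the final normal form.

  start: (λ.(λ.1) (λ.λ.(λ.2) (λ.1))) (λ.λ.0 1)
  →1  (λ.λ.λ.0 1) (λ.λ.(λ.2) (λ.1))
  →2  λ.λ.0 1

Answer: normal form = λ.λ.0 1  (in 2 steps)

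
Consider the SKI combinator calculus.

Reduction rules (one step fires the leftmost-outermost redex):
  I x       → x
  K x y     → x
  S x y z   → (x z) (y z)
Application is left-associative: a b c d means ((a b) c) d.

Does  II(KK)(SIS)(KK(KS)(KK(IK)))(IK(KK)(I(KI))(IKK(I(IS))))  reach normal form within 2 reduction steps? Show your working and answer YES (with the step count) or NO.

Answer: NO — after 2 steps the term is KK(SIS)(KK(KS)(KK(IK)))(IK(KK)(I(KI))(IKK(I(IS)))), not yet normal

Derivation:
  start: II(KK)(SIS)(KK(KS)(KK(IK)))(IK(KK)(I(KI))(IKK(I(IS))))
  [1] I(KK)(SIS)(KK(KS)(KK(IK)))(IK(KK)(I(KI))(IKK(I(IS))))
  [2] KK(SIS)(KK(KS)(KK(IK)))(IK(KK)(I(KI))(IKK(I(IS))))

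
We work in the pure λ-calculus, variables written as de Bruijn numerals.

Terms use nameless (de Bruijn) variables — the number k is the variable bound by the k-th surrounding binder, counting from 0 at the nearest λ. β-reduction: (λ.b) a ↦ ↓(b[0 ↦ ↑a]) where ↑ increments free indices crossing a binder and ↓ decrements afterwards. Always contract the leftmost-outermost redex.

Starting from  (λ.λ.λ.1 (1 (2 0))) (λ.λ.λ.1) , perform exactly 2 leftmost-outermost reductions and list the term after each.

Answer: after 2 steps: λ.λ.1 (1 (λ.λ.1))

Reduction:
  start: (λ.λ.λ.1 (1 (2 0))) (λ.λ.λ.1)
  step 1: λ.λ.1 (1 ((λ.λ.λ.1) 0))
  step 2: λ.λ.1 (1 (λ.λ.1))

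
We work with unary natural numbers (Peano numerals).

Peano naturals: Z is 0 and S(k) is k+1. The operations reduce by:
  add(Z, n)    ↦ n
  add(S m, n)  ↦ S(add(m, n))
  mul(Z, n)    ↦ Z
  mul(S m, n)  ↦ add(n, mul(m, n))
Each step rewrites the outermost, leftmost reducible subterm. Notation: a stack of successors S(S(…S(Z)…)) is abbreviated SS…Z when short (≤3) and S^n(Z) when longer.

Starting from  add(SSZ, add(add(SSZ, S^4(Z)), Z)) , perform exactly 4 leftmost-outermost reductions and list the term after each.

  start: add(SSZ, add(add(SSZ, S^4(Z)), Z))
  →1  S(add(SZ, add(add(SSZ, S^4(Z)), Z)))
  →2  S(S(add(Z, add(add(SSZ, S^4(Z)), Z))))
  →3  S(S(add(add(SSZ, S^4(Z)), Z)))
  →4  S(S(add(S(add(SZ, S^4(Z))), Z)))

Answer: after 4 steps: S(S(add(S(add(SZ, S^4(Z))), Z)))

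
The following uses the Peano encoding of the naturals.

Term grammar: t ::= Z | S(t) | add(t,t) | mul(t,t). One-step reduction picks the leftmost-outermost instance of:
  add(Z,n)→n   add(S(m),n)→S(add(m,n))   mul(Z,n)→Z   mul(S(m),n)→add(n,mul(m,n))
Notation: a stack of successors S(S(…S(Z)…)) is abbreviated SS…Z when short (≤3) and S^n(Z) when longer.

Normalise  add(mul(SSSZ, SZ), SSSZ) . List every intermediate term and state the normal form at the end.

Answer: normal form = S^6(Z)  (in 14 steps)

Working:
  start: add(mul(SSSZ, SZ), SSSZ)
  →1  add(add(SZ, mul(SSZ, SZ)), SSSZ)
  →2  add(S(add(Z, mul(SSZ, SZ))), SSSZ)
  →3  S(add(add(Z, mul(SSZ, SZ)), SSSZ))
  →4  S(add(mul(SSZ, SZ), SSSZ))
  →5  S(add(add(SZ, mul(SZ, SZ)), SSSZ))
  →6  S(add(S(add(Z, mul(SZ, SZ))), SSSZ))
  →7  S(S(add(add(Z, mul(SZ, SZ)), SSSZ)))
  →8  S(S(add(mul(SZ, SZ), SSSZ)))
  →9  S(S(add(add(SZ, mul(Z, SZ)), SSSZ)))
  →10  S(S(add(S(add(Z, mul(Z, SZ))), SSSZ)))
  →11  S(S(S(add(add(Z, mul(Z, SZ)), SSSZ))))
  →12  S(S(S(add(mul(Z, SZ), SSSZ))))
  →13  S(S(S(add(Z, SSSZ))))
  →14  S^6(Z)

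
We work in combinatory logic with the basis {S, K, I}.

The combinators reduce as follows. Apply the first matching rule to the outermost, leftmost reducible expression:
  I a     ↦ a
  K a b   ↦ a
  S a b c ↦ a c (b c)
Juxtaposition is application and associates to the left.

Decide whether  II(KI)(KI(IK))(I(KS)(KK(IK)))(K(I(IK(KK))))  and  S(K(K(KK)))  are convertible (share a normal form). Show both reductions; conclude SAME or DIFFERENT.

Answer: SAME — A ⇓ S(K(K(KK))), B ⇓ S(K(K(KK)))

Derivation:
Term A:
  start: II(KI)(KI(IK))(I(KS)(KK(IK)))(K(I(IK(KK))))
  →1  I(KI)(KI(IK))(I(KS)(KK(IK)))(K(I(IK(KK))))
  →2  KI(KI(IK))(I(KS)(KK(IK)))(K(I(IK(KK))))
  →3  I(I(KS)(KK(IK)))(K(I(IK(KK))))
  →4  I(KS)(KK(IK))(K(I(IK(KK))))
  →5  KS(KK(IK))(K(I(IK(KK))))
  →6  S(K(I(IK(KK))))
  →7  S(K(IK(KK)))
  →8  S(K(K(KK)))

Term B:
  start: S(K(K(KK)))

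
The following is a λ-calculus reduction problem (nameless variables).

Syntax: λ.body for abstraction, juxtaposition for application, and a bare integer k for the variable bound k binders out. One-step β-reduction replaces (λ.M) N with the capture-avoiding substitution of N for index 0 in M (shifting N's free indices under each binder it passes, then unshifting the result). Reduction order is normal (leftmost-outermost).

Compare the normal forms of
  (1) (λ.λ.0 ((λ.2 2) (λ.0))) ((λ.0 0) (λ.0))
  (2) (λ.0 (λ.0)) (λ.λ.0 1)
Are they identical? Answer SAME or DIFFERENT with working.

Answer: SAME — A ⇓ λ.0 (λ.0), B ⇓ λ.0 (λ.0)

Derivation:
Term A:
  start: (λ.λ.0 ((λ.2 2) (λ.0))) ((λ.0 0) (λ.0))
  →1  λ.0 ((λ.(λ.0 0) (λ.0) ((λ.0 0) (λ.0))) (λ.0))
  →2  λ.0 ((λ.0 0) (λ.0) ((λ.0 0) (λ.0)))
  →3  λ.0 ((λ.0) (λ.0) ((λ.0 0) (λ.0)))
  →4  λ.0 ((λ.0) ((λ.0 0) (λ.0)))
  →5  λ.0 ((λ.0 0) (λ.0))
  →6  λ.0 ((λ.0) (λ.0))
  →7  λ.0 (λ.0)

Term B:
  start: (λ.0 (λ.0)) (λ.λ.0 1)
  →1  (λ.λ.0 1) (λ.0)
  →2  λ.0 (λ.0)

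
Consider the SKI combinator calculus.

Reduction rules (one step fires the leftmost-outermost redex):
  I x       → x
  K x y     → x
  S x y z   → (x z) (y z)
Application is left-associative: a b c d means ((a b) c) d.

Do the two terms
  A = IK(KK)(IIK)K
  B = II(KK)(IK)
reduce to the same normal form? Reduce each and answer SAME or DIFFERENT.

Answer: SAME — A ⇓ K, B ⇓ K

Derivation:
Term A:
  start: IK(KK)(IIK)K
  step 1: K(KK)(IIK)K
  step 2: KKK
  step 3: K

Term B:
  start: II(KK)(IK)
  step 1: I(KK)(IK)
  step 2: KK(IK)
  step 3: K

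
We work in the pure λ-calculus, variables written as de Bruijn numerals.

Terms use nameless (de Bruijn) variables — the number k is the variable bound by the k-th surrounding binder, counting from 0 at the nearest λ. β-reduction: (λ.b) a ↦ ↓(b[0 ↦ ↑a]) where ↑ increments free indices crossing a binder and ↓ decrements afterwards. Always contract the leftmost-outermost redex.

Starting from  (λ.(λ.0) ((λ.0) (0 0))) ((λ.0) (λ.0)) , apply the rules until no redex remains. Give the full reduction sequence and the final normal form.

Answer: normal form = λ.0  (in 6 steps)

Reduction:
  start: (λ.(λ.0) ((λ.0) (0 0))) ((λ.0) (λ.0))
  →1  (λ.0) ((λ.0) ((λ.0) (λ.0) ((λ.0) (λ.0))))
  →2  (λ.0) ((λ.0) (λ.0) ((λ.0) (λ.0)))
  →3  (λ.0) (λ.0) ((λ.0) (λ.0))
  →4  (λ.0) ((λ.0) (λ.0))
  →5  (λ.0) (λ.0)
  →6  λ.0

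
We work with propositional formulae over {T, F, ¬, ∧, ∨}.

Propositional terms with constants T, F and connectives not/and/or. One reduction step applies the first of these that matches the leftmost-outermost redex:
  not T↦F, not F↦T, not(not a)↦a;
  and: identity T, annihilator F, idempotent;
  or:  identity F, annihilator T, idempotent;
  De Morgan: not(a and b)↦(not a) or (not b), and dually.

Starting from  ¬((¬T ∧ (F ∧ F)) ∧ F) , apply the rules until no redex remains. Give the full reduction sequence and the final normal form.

  start: ¬((¬T ∧ (F ∧ F)) ∧ F)
  →1  ¬(¬T ∧ (F ∧ F)) ∨ ¬F
  →2  (¬¬T ∨ ¬(F ∧ F)) ∨ ¬F
  →3  (T ∨ ¬(F ∧ F)) ∨ ¬F
  →4  T ∨ ¬F
  →5  T

Answer: normal form = T  (in 5 steps)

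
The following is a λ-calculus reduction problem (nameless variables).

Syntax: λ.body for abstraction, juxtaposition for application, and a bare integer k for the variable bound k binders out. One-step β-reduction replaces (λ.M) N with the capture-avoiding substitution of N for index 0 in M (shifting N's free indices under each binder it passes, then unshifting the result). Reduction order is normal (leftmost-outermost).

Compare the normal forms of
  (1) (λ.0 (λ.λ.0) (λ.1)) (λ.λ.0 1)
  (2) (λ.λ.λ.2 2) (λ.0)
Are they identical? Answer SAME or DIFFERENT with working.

Answer: DIFFERENT — A ⇓ λ.λ.0 1, B ⇓ λ.λ.λ.0

Working:
Term A:
  start: (λ.0 (λ.λ.0) (λ.1)) (λ.λ.0 1)
  →1  (λ.λ.0 1) (λ.λ.0) (λ.λ.λ.0 1)
  →2  (λ.0 (λ.λ.0)) (λ.λ.λ.0 1)
  →3  (λ.λ.λ.0 1) (λ.λ.0)
  →4  λ.λ.0 1

Term B:
  start: (λ.λ.λ.2 2) (λ.0)
  →1  λ.λ.(λ.0) (λ.0)
  →2  λ.λ.λ.0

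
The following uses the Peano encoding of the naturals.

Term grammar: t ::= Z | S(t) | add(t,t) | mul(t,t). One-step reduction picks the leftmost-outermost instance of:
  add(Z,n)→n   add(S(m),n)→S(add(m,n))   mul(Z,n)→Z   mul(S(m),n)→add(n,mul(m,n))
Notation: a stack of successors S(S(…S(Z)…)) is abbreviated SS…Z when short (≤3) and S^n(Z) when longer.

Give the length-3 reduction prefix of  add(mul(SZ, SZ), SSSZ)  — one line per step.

Answer: after 3 steps: S(add(add(Z, mul(Z, SZ)), SSSZ))

Reduction:
  start: add(mul(SZ, SZ), SSSZ)
  [1] add(add(SZ, mul(Z, SZ)), SSSZ)
  [2] add(S(add(Z, mul(Z, SZ))), SSSZ)
  [3] S(add(add(Z, mul(Z, SZ)), SSSZ))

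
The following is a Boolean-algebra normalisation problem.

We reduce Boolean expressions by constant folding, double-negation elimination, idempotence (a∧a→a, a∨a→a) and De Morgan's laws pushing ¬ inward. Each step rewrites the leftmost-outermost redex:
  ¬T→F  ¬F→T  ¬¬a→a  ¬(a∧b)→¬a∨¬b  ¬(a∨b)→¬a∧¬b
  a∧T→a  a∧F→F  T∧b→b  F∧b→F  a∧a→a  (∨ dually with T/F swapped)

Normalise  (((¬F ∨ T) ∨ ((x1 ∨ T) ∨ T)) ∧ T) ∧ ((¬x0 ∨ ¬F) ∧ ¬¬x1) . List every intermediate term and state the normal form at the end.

Answer: normal form = x1  (in 8 steps)

Working:
  start: (((¬F ∨ T) ∨ ((x1 ∨ T) ∨ T)) ∧ T) ∧ ((¬x0 ∨ ¬F) ∧ ¬¬x1)
  step 1: ((¬F ∨ T) ∨ ((x1 ∨ T) ∨ T)) ∧ ((¬x0 ∨ ¬F) ∧ ¬¬x1)
  step 2: (T ∨ ((x1 ∨ T) ∨ T)) ∧ ((¬x0 ∨ ¬F) ∧ ¬¬x1)
  step 3: T ∧ ((¬x0 ∨ ¬F) ∧ ¬¬x1)
  step 4: (¬x0 ∨ ¬F) ∧ ¬¬x1
  step 5: (¬x0 ∨ T) ∧ ¬¬x1
  step 6: T ∧ ¬¬x1
  step 7: ¬¬x1
  step 8: x1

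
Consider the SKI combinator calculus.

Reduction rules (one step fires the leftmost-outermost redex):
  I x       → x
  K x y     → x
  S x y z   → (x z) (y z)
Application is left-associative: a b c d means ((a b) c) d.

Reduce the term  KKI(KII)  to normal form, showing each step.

Answer: normal form = KI  (in 2 steps)

Derivation:
  start: KKI(KII)
  step 1: K(KII)
  step 2: KI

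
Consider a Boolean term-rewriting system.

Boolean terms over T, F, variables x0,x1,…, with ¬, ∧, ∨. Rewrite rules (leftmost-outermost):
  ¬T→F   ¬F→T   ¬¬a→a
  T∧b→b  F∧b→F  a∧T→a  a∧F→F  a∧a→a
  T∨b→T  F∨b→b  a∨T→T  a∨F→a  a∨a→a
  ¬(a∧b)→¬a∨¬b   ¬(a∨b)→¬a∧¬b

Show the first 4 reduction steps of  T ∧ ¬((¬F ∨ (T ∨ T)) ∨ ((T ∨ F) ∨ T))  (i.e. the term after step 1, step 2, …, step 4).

Answer: after 4 steps: (F ∧ ¬(T ∨ T)) ∧ ¬((T ∨ F) ∨ T)

Derivation:
  start: T ∧ ¬((¬F ∨ (T ∨ T)) ∨ ((T ∨ F) ∨ T))
  →1  ¬((¬F ∨ (T ∨ T)) ∨ ((T ∨ F) ∨ T))
  →2  ¬(¬F ∨ (T ∨ T)) ∧ ¬((T ∨ F) ∨ T)
  →3  (¬¬F ∧ ¬(T ∨ T)) ∧ ¬((T ∨ F) ∨ T)
  →4  (F ∧ ¬(T ∨ T)) ∧ ¬((T ∨ F) ∨ T)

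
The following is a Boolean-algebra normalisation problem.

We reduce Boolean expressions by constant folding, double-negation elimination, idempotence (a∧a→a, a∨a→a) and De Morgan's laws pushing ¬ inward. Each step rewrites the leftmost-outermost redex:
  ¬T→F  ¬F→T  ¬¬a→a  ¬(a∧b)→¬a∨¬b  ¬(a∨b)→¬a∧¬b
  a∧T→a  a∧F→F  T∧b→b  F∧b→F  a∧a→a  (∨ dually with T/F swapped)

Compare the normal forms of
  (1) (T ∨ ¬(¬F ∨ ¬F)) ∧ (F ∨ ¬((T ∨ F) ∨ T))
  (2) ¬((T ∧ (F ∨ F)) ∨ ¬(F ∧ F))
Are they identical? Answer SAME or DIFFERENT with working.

Term A:
  start: (T ∨ ¬(¬F ∨ ¬F)) ∧ (F ∨ ¬((T ∨ F) ∨ T))
  →1  T ∧ (F ∨ ¬((T ∨ F) ∨ T))
  →2  F ∨ ¬((T ∨ F) ∨ T)
  →3  ¬((T ∨ F) ∨ T)
  →4  ¬(T ∨ F) ∧ ¬T
  →5  (¬T ∧ ¬F) ∧ ¬T
  →6  (F ∧ ¬F) ∧ ¬T
  →7  F ∧ ¬T
  →8  F

Term B:
  start: ¬((T ∧ (F ∨ F)) ∨ ¬(F ∧ F))
  →1  ¬(T ∧ (F ∨ F)) ∧ ¬¬(F ∧ F)
  →2  (¬T ∨ ¬(F ∨ F)) ∧ ¬¬(F ∧ F)
  →3  (F ∨ ¬(F ∨ F)) ∧ ¬¬(F ∧ F)
  →4  ¬(F ∨ F) ∧ ¬¬(F ∧ F)
  →5  (¬F ∧ ¬F) ∧ ¬¬(F ∧ F)
  →6  ¬F ∧ ¬¬(F ∧ F)
  →7  T ∧ ¬¬(F ∧ F)
  →8  ¬¬(F ∧ F)
  →9  F ∧ F
  →10  F

Answer: SAME — A ⇓ F, B ⇓ F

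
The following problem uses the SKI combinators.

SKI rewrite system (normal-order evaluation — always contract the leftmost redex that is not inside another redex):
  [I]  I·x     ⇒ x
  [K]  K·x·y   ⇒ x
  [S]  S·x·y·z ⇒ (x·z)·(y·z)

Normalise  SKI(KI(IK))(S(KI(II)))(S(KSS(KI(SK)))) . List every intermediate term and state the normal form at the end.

Answer: normal form = SI(S(SI))  (in 7 steps)

Working:
  start: SKI(KI(IK))(S(KI(II)))(S(KSS(KI(SK))))
  [1] K(KI(IK))(I(KI(IK)))(S(KI(II)))(S(KSS(KI(SK))))
  [2] KI(IK)(S(KI(II)))(S(KSS(KI(SK))))
  [3] I(S(KI(II)))(S(KSS(KI(SK))))
  [4] S(KI(II))(S(KSS(KI(SK))))
  [5] SI(S(KSS(KI(SK))))
  [6] SI(S(S(KI(SK))))
  [7] SI(S(SI))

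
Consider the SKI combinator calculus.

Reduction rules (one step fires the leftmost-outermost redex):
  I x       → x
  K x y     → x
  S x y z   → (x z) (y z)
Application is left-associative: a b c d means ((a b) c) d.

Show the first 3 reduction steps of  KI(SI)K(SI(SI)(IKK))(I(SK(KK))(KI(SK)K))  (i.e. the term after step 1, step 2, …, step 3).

  start: KI(SI)K(SI(SI)(IKK))(I(SK(KK))(KI(SK)K))
  [1] IK(SI(SI)(IKK))(I(SK(KK))(KI(SK)K))
  [2] K(SI(SI)(IKK))(I(SK(KK))(KI(SK)K))
  [3] SI(SI)(IKK)

Answer: after 3 steps: SI(SI)(IKK)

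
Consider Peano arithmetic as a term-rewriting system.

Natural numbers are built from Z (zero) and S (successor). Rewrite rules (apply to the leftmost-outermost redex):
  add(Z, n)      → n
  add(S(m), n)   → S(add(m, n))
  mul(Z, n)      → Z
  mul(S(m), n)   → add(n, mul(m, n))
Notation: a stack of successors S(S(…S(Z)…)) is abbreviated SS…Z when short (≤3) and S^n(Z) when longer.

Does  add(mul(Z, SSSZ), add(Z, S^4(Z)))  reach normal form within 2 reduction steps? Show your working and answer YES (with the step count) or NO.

Answer: NO — after 2 steps the term is add(Z, S^4(Z)), not yet normal

Reduction:
  start: add(mul(Z, SSSZ), add(Z, S^4(Z)))
  →1  add(Z, add(Z, S^4(Z)))
  →2  add(Z, S^4(Z))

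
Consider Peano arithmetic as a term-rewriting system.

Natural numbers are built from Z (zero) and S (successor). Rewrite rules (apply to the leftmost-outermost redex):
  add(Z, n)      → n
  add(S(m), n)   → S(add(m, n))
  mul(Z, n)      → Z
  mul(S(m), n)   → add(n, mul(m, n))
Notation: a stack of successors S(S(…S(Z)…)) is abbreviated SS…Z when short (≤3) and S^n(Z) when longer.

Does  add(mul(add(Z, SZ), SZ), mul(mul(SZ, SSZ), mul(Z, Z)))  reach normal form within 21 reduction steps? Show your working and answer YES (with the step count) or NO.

Answer: YES — reaches normal form SZ in 19 ≤ 21 steps

Working:
  start: add(mul(add(Z, SZ), SZ), mul(mul(SZ, SSZ), mul(Z, Z)))
  →1  add(mul(SZ, SZ), mul(mul(SZ, SSZ), mul(Z, Z)))
  →2  add(add(SZ, mul(Z, SZ)), mul(mul(SZ, SSZ), mul(Z, Z)))
  →3  add(S(add(Z, mul(Z, SZ))), mul(mul(SZ, SSZ), mul(Z, Z)))
  →4  S(add(add(Z, mul(Z, SZ)), mul(mul(SZ, SSZ), mul(Z, Z))))
  →5  S(add(mul(Z, SZ), mul(mul(SZ, SSZ), mul(Z, Z))))
  →6  S(add(Z, mul(mul(SZ, SSZ), mul(Z, Z))))
  →7  S(mul(mul(SZ, SSZ), mul(Z, Z)))
  →8  S(mul(add(SSZ, mul(Z, SSZ)), mul(Z, Z)))
  →9  S(mul(S(add(SZ, mul(Z, SSZ))), mul(Z, Z)))
  →10  S(add(mul(Z, Z), mul(add(SZ, mul(Z, SSZ)), mul(Z, Z))))
  →11  S(add(Z, mul(add(SZ, mul(Z, SSZ)), mul(Z, Z))))
  →12  S(mul(add(SZ, mul(Z, SSZ)), mul(Z, Z)))
  →13  S(mul(S(add(Z, mul(Z, SSZ))), mul(Z, Z)))
  →14  S(add(mul(Z, Z), mul(add(Z, mul(Z, SSZ)), mul(Z, Z))))
  →15  S(add(Z, mul(add(Z, mul(Z, SSZ)), mul(Z, Z))))
  →16  S(mul(add(Z, mul(Z, SSZ)), mul(Z, Z)))
  →17  S(mul(mul(Z, SSZ), mul(Z, Z)))
  →18  S(mul(Z, mul(Z, Z)))
  →19  SZ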